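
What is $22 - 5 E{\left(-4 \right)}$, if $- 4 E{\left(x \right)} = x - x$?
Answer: $22$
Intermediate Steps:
$E{\left(x \right)} = 0$ ($E{\left(x \right)} = - \frac{x - x}{4} = \left(- \frac{1}{4}\right) 0 = 0$)
$22 - 5 E{\left(-4 \right)} = 22 - 0 = 22 + 0 = 22$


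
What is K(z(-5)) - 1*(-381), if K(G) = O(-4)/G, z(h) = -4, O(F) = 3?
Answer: 1521/4 ≈ 380.25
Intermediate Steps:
K(G) = 3/G
K(z(-5)) - 1*(-381) = 3/(-4) - 1*(-381) = 3*(-1/4) + 381 = -3/4 + 381 = 1521/4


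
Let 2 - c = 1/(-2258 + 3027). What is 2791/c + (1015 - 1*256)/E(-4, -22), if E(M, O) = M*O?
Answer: 17276285/12296 ≈ 1405.0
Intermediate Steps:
c = 1537/769 (c = 2 - 1/(-2258 + 3027) = 2 - 1/769 = 1537/769 ≈ 1.9987)
2791/c + (1015 - 1*256)/E(-4, -22) = 2791/(1537/769) + (1015 - 1*256)/((-4*(-22))) = 2791*(769/1537) + (1015 - 256)/88 = 2146279/1537 + 759*(1/88) = 2146279/1537 + 69/8 = 17276285/12296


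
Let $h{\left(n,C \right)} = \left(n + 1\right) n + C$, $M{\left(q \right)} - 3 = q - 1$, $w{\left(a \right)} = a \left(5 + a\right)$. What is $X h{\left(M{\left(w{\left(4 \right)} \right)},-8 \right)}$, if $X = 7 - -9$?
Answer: $23584$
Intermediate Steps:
$M{\left(q \right)} = 2 + q$ ($M{\left(q \right)} = 3 + \left(q - 1\right) = 3 + \left(-1 + q\right) = 2 + q$)
$h{\left(n,C \right)} = C + n \left(1 + n\right)$ ($h{\left(n,C \right)} = \left(1 + n\right) n + C = n \left(1 + n\right) + C = C + n \left(1 + n\right)$)
$X = 16$ ($X = 7 + 9 = 16$)
$X h{\left(M{\left(w{\left(4 \right)} \right)},-8 \right)} = 16 \left(-8 + \left(2 + 4 \left(5 + 4\right)\right) + \left(2 + 4 \left(5 + 4\right)\right)^{2}\right) = 16 \left(-8 + \left(2 + 4 \cdot 9\right) + \left(2 + 4 \cdot 9\right)^{2}\right) = 16 \left(-8 + \left(2 + 36\right) + \left(2 + 36\right)^{2}\right) = 16 \left(-8 + 38 + 38^{2}\right) = 16 \left(-8 + 38 + 1444\right) = 16 \cdot 1474 = 23584$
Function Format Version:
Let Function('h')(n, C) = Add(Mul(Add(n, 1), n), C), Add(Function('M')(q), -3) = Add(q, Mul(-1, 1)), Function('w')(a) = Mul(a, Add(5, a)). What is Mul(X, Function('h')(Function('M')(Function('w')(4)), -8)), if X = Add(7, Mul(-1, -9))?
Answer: 23584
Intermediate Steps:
Function('M')(q) = Add(2, q) (Function('M')(q) = Add(3, Add(q, Mul(-1, 1))) = Add(3, Add(q, -1)) = Add(3, Add(-1, q)) = Add(2, q))
Function('h')(n, C) = Add(C, Mul(n, Add(1, n))) (Function('h')(n, C) = Add(Mul(Add(1, n), n), C) = Add(Mul(n, Add(1, n)), C) = Add(C, Mul(n, Add(1, n))))
X = 16 (X = Add(7, 9) = 16)
Mul(X, Function('h')(Function('M')(Function('w')(4)), -8)) = Mul(16, Add(-8, Add(2, Mul(4, Add(5, 4))), Pow(Add(2, Mul(4, Add(5, 4))), 2))) = Mul(16, Add(-8, Add(2, Mul(4, 9)), Pow(Add(2, Mul(4, 9)), 2))) = Mul(16, Add(-8, Add(2, 36), Pow(Add(2, 36), 2))) = Mul(16, Add(-8, 38, Pow(38, 2))) = Mul(16, Add(-8, 38, 1444)) = Mul(16, 1474) = 23584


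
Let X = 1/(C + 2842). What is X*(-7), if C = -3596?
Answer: 7/754 ≈ 0.0092838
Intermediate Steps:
X = -1/754 (X = 1/(-3596 + 2842) = 1/(-754) = -1/754 ≈ -0.0013263)
X*(-7) = -1/754*(-7) = 7/754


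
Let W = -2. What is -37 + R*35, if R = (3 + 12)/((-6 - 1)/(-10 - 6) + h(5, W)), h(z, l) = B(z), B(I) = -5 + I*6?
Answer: -6659/407 ≈ -16.361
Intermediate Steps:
B(I) = -5 + 6*I
h(z, l) = -5 + 6*z
R = 240/407 (R = (3 + 12)/((-6 - 1)/(-10 - 6) + (-5 + 6*5)) = 15/(-7/(-16) + (-5 + 30)) = 15/(-7*(-1/16) + 25) = 15/(7/16 + 25) = 15/(407/16) = 15*(16/407) = 240/407 ≈ 0.58968)
-37 + R*35 = -37 + (240/407)*35 = -37 + 8400/407 = -6659/407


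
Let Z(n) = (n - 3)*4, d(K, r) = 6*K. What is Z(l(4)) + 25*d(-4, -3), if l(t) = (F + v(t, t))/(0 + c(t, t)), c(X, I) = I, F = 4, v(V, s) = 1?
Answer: -607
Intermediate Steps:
l(t) = 5/t (l(t) = (4 + 1)/(0 + t) = 5/t)
Z(n) = -12 + 4*n (Z(n) = (-3 + n)*4 = -12 + 4*n)
Z(l(4)) + 25*d(-4, -3) = (-12 + 4*(5/4)) + 25*(6*(-4)) = (-12 + 4*(5*(1/4))) + 25*(-24) = (-12 + 4*(5/4)) - 600 = (-12 + 5) - 600 = -7 - 600 = -607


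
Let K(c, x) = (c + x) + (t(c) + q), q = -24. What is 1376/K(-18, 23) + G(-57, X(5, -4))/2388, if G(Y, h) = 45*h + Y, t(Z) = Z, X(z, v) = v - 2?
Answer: -1099329/29452 ≈ -37.326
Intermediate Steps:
X(z, v) = -2 + v
G(Y, h) = Y + 45*h
K(c, x) = -24 + x + 2*c (K(c, x) = (c + x) + (c - 24) = (c + x) + (-24 + c) = -24 + x + 2*c)
1376/K(-18, 23) + G(-57, X(5, -4))/2388 = 1376/(-24 + 23 + 2*(-18)) + (-57 + 45*(-2 - 4))/2388 = 1376/(-24 + 23 - 36) + (-57 + 45*(-6))*(1/2388) = 1376/(-37) + (-57 - 270)*(1/2388) = 1376*(-1/37) - 327*1/2388 = -1376/37 - 109/796 = -1099329/29452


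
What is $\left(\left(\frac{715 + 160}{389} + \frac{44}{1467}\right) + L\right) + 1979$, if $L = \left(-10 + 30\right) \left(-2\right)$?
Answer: $\frac{1107816298}{570663} \approx 1941.3$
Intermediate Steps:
$L = -40$ ($L = 20 \left(-2\right) = -40$)
$\left(\left(\frac{715 + 160}{389} + \frac{44}{1467}\right) + L\right) + 1979 = \left(\left(\frac{715 + 160}{389} + \frac{44}{1467}\right) - 40\right) + 1979 = \left(\left(875 \cdot \frac{1}{389} + 44 \cdot \frac{1}{1467}\right) - 40\right) + 1979 = \left(\left(\frac{875}{389} + \frac{44}{1467}\right) - 40\right) + 1979 = \left(\frac{1300741}{570663} - 40\right) + 1979 = - \frac{21525779}{570663} + 1979 = \frac{1107816298}{570663}$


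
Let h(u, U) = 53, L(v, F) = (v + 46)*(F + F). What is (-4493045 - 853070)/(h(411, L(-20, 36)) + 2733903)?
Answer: -5346115/2733956 ≈ -1.9555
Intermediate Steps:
L(v, F) = 2*F*(46 + v) (L(v, F) = (46 + v)*(2*F) = 2*F*(46 + v))
(-4493045 - 853070)/(h(411, L(-20, 36)) + 2733903) = (-4493045 - 853070)/(53 + 2733903) = -5346115/2733956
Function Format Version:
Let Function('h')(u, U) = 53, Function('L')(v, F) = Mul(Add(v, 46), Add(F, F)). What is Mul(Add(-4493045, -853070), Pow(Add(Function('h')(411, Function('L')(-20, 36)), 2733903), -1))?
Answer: Rational(-5346115, 2733956) ≈ -1.9555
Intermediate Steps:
Function('L')(v, F) = Mul(2, F, Add(46, v)) (Function('L')(v, F) = Mul(Add(46, v), Mul(2, F)) = Mul(2, F, Add(46, v)))
Mul(Add(-4493045, -853070), Pow(Add(Function('h')(411, Function('L')(-20, 36)), 2733903), -1)) = Mul(Add(-4493045, -853070), Pow(Add(53, 2733903), -1)) = Mul(-5346115, Pow(2733956, -1)) = Mul(-5346115, Rational(1, 2733956)) = Rational(-5346115, 2733956)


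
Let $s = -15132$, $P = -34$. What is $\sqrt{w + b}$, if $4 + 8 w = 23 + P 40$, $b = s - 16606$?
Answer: $\frac{i \sqrt{510490}}{4} \approx 178.62 i$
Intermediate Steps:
$b = -31738$ ($b = -15132 - 16606 = -31738$)
$w = - \frac{1341}{8}$ ($w = - \frac{1}{2} + \frac{23 - 1360}{8} = - \frac{1}{2} + \frac{1}{8} \left(-1337\right) = - \frac{1}{2} - \frac{1337}{8} = - \frac{1341}{8} \approx -167.63$)
$\sqrt{w + b} = \sqrt{- \frac{1341}{8} - 31738} = \sqrt{- \frac{255245}{8}} = \frac{i \sqrt{510490}}{4}$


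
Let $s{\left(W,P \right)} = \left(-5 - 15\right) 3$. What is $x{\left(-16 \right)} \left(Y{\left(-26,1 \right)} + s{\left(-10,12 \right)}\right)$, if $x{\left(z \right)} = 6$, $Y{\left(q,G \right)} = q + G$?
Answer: $-510$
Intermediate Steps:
$Y{\left(q,G \right)} = G + q$
$s{\left(W,P \right)} = -60$ ($s{\left(W,P \right)} = \left(-5 - 15\right) 3 = \left(-20\right) 3 = -60$)
$x{\left(-16 \right)} \left(Y{\left(-26,1 \right)} + s{\left(-10,12 \right)}\right) = 6 \left(\left(1 - 26\right) - 60\right) = 6 \left(-25 - 60\right) = 6 \left(-85\right) = -510$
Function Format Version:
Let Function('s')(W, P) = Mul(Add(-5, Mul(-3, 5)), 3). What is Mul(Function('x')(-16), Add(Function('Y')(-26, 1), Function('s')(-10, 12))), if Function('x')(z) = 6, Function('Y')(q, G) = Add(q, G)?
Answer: -510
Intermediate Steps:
Function('Y')(q, G) = Add(G, q)
Function('s')(W, P) = -60 (Function('s')(W, P) = Mul(Add(-5, -15), 3) = Mul(-20, 3) = -60)
Mul(Function('x')(-16), Add(Function('Y')(-26, 1), Function('s')(-10, 12))) = Mul(6, Add(Add(1, -26), -60)) = Mul(6, Add(-25, -60)) = Mul(6, -85) = -510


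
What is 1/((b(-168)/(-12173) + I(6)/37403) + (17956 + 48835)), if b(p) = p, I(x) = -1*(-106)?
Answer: 65043817/4344342663253 ≈ 1.4972e-5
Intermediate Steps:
I(x) = 106
1/((b(-168)/(-12173) + I(6)/37403) + (17956 + 48835)) = 1/((-168/(-12173) + 106/37403) + (17956 + 48835)) = 1/((-168*(-1/12173) + 106*(1/37403)) + 66791) = 1/((24/1739 + 106/37403) + 66791) = 1/(1082006/65043817 + 66791) = 1/(4344342663253/65043817) = 65043817/4344342663253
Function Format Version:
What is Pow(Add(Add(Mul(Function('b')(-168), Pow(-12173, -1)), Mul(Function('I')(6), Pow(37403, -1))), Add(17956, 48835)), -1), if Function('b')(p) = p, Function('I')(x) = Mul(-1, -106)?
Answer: Rational(65043817, 4344342663253) ≈ 1.4972e-5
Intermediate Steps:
Function('I')(x) = 106
Pow(Add(Add(Mul(Function('b')(-168), Pow(-12173, -1)), Mul(Function('I')(6), Pow(37403, -1))), Add(17956, 48835)), -1) = Pow(Add(Add(Mul(-168, Pow(-12173, -1)), Mul(106, Pow(37403, -1))), Add(17956, 48835)), -1) = Pow(Add(Add(Mul(-168, Rational(-1, 12173)), Mul(106, Rational(1, 37403))), 66791), -1) = Pow(Add(Add(Rational(24, 1739), Rational(106, 37403)), 66791), -1) = Pow(Add(Rational(1082006, 65043817), 66791), -1) = Pow(Rational(4344342663253, 65043817), -1) = Rational(65043817, 4344342663253)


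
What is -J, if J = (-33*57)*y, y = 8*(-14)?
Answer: -210672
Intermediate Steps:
y = -112
J = 210672 (J = -33*57*(-112) = -1881*(-112) = 210672)
-J = -1*210672 = -210672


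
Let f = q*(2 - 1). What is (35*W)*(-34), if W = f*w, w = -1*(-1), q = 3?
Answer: -3570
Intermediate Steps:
w = 1
f = 3 (f = 3*(2 - 1) = 3*1 = 3)
W = 3 (W = 3*1 = 3)
(35*W)*(-34) = (35*3)*(-34) = 105*(-34) = -3570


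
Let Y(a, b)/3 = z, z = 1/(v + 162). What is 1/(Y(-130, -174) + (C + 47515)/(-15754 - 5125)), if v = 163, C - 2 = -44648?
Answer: -6785675/869788 ≈ -7.8015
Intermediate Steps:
C = -44646 (C = 2 - 44648 = -44646)
z = 1/325 (z = 1/(163 + 162) = 1/325 ≈ 0.0030769)
Y(a, b) = 3/325 (Y(a, b) = 3*(1/325) = 3/325)
1/(Y(-130, -174) + (C + 47515)/(-15754 - 5125)) = 1/(3/325 + (-44646 + 47515)/(-15754 - 5125)) = 1/(3/325 + 2869/(-20879)) = 1/(3/325 + 2869*(-1/20879)) = 1/(3/325 - 2869/20879) = 1/(-869788/6785675) = -6785675/869788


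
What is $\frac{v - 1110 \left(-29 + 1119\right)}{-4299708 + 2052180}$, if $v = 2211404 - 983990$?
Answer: $- \frac{2919}{374588} \approx -0.0077926$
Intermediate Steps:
$v = 1227414$ ($v = 2211404 - 983990 = 1227414$)
$\frac{v - 1110 \left(-29 + 1119\right)}{-4299708 + 2052180} = \frac{1227414 - 1110 \left(-29 + 1119\right)}{-4299708 + 2052180} = \frac{1227414 - 1209900}{-2247528} = \left(1227414 - 1209900\right) \left(- \frac{1}{2247528}\right) = 17514 \left(- \frac{1}{2247528}\right) = - \frac{2919}{374588}$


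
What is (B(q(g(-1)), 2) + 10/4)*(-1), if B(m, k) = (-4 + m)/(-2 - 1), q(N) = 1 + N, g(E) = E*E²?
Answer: -23/6 ≈ -3.8333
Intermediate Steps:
g(E) = E³
B(m, k) = 4/3 - m/3 (B(m, k) = (-4 + m)/(-3) = (-4 + m)*(-⅓) = 4/3 - m/3)
(B(q(g(-1)), 2) + 10/4)*(-1) = ((4/3 - (1 + (-1)³)/3) + 10/4)*(-1) = ((4/3 - (1 - 1)/3) + 10*(¼))*(-1) = ((4/3 - ⅓*0) + 5/2)*(-1) = ((4/3 + 0) + 5/2)*(-1) = (4/3 + 5/2)*(-1) = (23/6)*(-1) = -23/6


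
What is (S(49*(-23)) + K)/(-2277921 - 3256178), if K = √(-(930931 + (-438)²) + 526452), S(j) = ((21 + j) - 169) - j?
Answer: 148/5534099 - I*√596323/5534099 ≈ 2.6743e-5 - 0.00013954*I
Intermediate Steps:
S(j) = -148 (S(j) = (-148 + j) - j = -148)
K = I*√596323 (K = √(-(930931 + 191844) + 526452) = √(-1*1122775 + 526452) = √(-1122775 + 526452) = √(-596323) = I*√596323 ≈ 772.22*I)
(S(49*(-23)) + K)/(-2277921 - 3256178) = (-148 + I*√596323)/(-2277921 - 3256178) = (-148 + I*√596323)/(-5534099) = (-148 + I*√596323)*(-1/5534099) = 148/5534099 - I*√596323/5534099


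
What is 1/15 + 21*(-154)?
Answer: -48509/15 ≈ -3233.9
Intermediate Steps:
1/15 + 21*(-154) = 1/15 - 3234 = -48509/15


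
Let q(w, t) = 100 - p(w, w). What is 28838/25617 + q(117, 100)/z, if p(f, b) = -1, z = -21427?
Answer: 615324509/548895459 ≈ 1.1210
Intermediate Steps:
q(w, t) = 101 (q(w, t) = 100 - 1*(-1) = 100 + 1 = 101)
28838/25617 + q(117, 100)/z = 28838/25617 + 101/(-21427) = 28838*(1/25617) + 101*(-1/21427) = 28838/25617 - 101/21427 = 615324509/548895459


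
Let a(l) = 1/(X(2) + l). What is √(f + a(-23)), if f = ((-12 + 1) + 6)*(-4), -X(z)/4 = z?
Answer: √19189/31 ≈ 4.4685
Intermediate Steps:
X(z) = -4*z
f = 20 (f = (-11 + 6)*(-4) = -5*(-4) = 20)
a(l) = 1/(-8 + l) (a(l) = 1/(-4*2 + l) = 1/(-8 + l))
√(f + a(-23)) = √(20 + 1/(-8 - 23)) = √(20 + 1/(-31)) = √(20 - 1/31) = √(619/31) = √19189/31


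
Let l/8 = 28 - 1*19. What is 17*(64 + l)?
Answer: 2312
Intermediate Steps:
l = 72 (l = 8*(28 - 1*19) = 8*(28 - 19) = 8*9 = 72)
17*(64 + l) = 17*(64 + 72) = 17*136 = 2312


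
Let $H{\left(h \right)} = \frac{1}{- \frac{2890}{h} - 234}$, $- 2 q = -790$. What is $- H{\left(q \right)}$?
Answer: $\frac{79}{19064} \approx 0.0041439$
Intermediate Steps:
$q = 395$ ($q = \left(- \frac{1}{2}\right) \left(-790\right) = 395$)
$H{\left(h \right)} = \frac{1}{-234 - \frac{2890}{h}}$
$- H{\left(q \right)} = - \frac{\left(-1\right) 395}{2890 + 234 \cdot 395} = - \frac{\left(-1\right) 395}{2890 + 92430} = - \frac{\left(-1\right) 395}{95320} = \left(-1\right) \left(- \frac{79}{19064}\right) = \frac{79}{19064}$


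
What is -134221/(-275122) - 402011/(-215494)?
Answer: 34881472629/14821785067 ≈ 2.3534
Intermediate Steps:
-134221/(-275122) - 402011/(-215494) = -134221*(-1/275122) - 402011*(-1/215494) = 134221/275122 + 402011/215494 = 34881472629/14821785067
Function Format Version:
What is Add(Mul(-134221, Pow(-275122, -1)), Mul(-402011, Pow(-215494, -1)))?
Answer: Rational(34881472629, 14821785067) ≈ 2.3534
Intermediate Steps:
Add(Mul(-134221, Pow(-275122, -1)), Mul(-402011, Pow(-215494, -1))) = Add(Mul(-134221, Rational(-1, 275122)), Mul(-402011, Rational(-1, 215494))) = Add(Rational(134221, 275122), Rational(402011, 215494)) = Rational(34881472629, 14821785067)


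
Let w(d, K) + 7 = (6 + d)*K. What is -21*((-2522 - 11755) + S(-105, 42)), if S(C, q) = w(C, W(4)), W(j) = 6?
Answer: 312438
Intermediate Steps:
w(d, K) = -7 + K*(6 + d) (w(d, K) = -7 + (6 + d)*K = -7 + K*(6 + d))
S(C, q) = 29 + 6*C (S(C, q) = -7 + 6*6 + 6*C = -7 + 36 + 6*C = 29 + 6*C)
-21*((-2522 - 11755) + S(-105, 42)) = -21*((-2522 - 11755) + (29 + 6*(-105))) = -21*(-14277 + (29 - 630)) = -21*(-14277 - 601) = -21*(-14878) = 312438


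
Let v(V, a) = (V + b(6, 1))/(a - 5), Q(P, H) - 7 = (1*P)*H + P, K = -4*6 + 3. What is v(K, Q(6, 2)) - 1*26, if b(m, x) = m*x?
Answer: -107/4 ≈ -26.750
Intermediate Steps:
K = -21 (K = -24 + 3 = -21)
Q(P, H) = 7 + P + H*P (Q(P, H) = 7 + ((1*P)*H + P) = 7 + (P*H + P) = 7 + (H*P + P) = 7 + (P + H*P) = 7 + P + H*P)
v(V, a) = (6 + V)/(-5 + a) (v(V, a) = (V + 6*1)/(a - 5) = (V + 6)/(-5 + a) = (6 + V)/(-5 + a))
v(K, Q(6, 2)) - 1*26 = (6 - 21)/(-5 + (7 + 6 + 2*6)) - 1*26 = -15/(-5 + (7 + 6 + 12)) - 26 = -15/(-5 + 25) - 26 = -15/20 - 26 = (1/20)*(-15) - 26 = -¾ - 26 = -107/4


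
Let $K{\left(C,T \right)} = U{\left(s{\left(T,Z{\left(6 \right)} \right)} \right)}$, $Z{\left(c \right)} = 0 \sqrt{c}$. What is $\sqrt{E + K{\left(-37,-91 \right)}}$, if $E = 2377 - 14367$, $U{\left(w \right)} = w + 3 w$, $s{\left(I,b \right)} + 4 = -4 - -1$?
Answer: $i \sqrt{12018} \approx 109.63 i$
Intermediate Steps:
$Z{\left(c \right)} = 0$
$s{\left(I,b \right)} = -7$ ($s{\left(I,b \right)} = -4 - 3 = -7$)
$U{\left(w \right)} = 4 w$
$K{\left(C,T \right)} = -28$ ($K{\left(C,T \right)} = 4 \left(-7\right) = -28$)
$E = -11990$
$\sqrt{E + K{\left(-37,-91 \right)}} = \sqrt{-11990 - 28} = \sqrt{-12018} = i \sqrt{12018}$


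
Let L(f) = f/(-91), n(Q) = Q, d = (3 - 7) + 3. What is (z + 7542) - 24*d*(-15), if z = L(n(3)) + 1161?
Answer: 759210/91 ≈ 8343.0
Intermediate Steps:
d = -1 (d = -4 + 3 = -1)
L(f) = -f/91 (L(f) = f*(-1/91) = -f/91)
z = 105648/91 (z = -1/91*3 + 1161 = -3/91 + 1161 = 105648/91 ≈ 1161.0)
(z + 7542) - 24*d*(-15) = (105648/91 + 7542) - 24*(-1)*(-15) = 791970/91 + 24*(-15) = 791970/91 - 360 = 759210/91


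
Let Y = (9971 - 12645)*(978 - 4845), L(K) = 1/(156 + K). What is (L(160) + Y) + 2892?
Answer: 3268467001/316 ≈ 1.0343e+7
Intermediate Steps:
Y = 10340358 (Y = -2674*(-3867) = 10340358)
(L(160) + Y) + 2892 = (1/(156 + 160) + 10340358) + 2892 = (1/316 + 10340358) + 2892 = 3267553129/316 + 2892 = 3268467001/316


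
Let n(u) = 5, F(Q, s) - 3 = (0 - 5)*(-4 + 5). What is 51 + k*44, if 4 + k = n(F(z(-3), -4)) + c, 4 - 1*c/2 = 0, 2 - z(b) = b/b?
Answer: 447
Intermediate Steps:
z(b) = 1 (z(b) = 2 - b/b = 2 - 1*1 = 2 - 1 = 1)
F(Q, s) = -2 (F(Q, s) = 3 + (0 - 5)*(-4 + 5) = 3 - 5*1 = 3 - 5 = -2)
c = 8 (c = 8 - 2*0 = 8 + 0 = 8)
k = 9 (k = -4 + (5 + 8) = -4 + 13 = 9)
51 + k*44 = 51 + 9*44 = 51 + 396 = 447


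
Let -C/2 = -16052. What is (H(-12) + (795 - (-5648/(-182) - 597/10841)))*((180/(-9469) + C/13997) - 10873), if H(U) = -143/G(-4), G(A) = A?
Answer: -122894616361824698165/14135399368636 ≈ -8.6941e+6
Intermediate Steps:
C = 32104 (C = -2*(-16052) = 32104)
H(U) = 143/4 (H(U) = -143/(-4) = -143*(-¼) = 143/4)
(H(-12) + (795 - (-5648/(-182) - 597/10841)))*((180/(-9469) + C/13997) - 10873) = (143/4 + (795 - (-5648/(-182) - 597/10841)))*((180/(-9469) + 32104/13997) - 10873) = (143/4 + (795 - (-5648*(-1/182) - 597*1/10841)))*((180*(-1/9469) + 32104*(1/13997)) - 10873) = (143/4 + (795 - (2824/91 - 597/10841)))*((-180/9469 + 32104/13997) - 10873) = (143/4 + (795 - 1*30560657/986531))*(301473316/132537593 - 10873) = (143/4 + (795 - 30560657/986531))*(-1440779775373/132537593) = (143/4 + 753731488/986531)*(-1440779775373/132537593) = (3155999885/3946124)*(-1440779775373/132537593) = -122894616361824698165/14135399368636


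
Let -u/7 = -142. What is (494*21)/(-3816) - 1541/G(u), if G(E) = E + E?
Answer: -276083/79023 ≈ -3.4937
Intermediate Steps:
u = 994 (u = -7*(-142) = 994)
G(E) = 2*E
(494*21)/(-3816) - 1541/G(u) = (494*21)/(-3816) - 1541/(2*994) = 10374*(-1/3816) - 1541/1988 = -1729/636 - 1541*1/1988 = -1729/636 - 1541/1988 = -276083/79023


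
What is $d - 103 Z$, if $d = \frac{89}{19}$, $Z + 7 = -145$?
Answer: $\frac{297553}{19} \approx 15661.0$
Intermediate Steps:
$Z = -152$ ($Z = -7 - 145 = -152$)
$d = \frac{89}{19}$ ($d = 89 \cdot \frac{1}{19} = \frac{89}{19} \approx 4.6842$)
$d - 103 Z = \frac{89}{19} - -15656 = \frac{89}{19} + 15656 = \frac{297553}{19}$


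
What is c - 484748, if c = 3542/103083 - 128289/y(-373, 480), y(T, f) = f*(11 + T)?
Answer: -2894215973334311/5970567360 ≈ -4.8475e+5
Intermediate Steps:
c = 4613290969/5970567360 (c = 3542/103083 - 128289*1/(480*(11 - 373)) = 3542*(1/103083) - 128289/(480*(-362)) = 3542/103083 - 128289/(-173760) = 3542/103083 - 128289*(-1/173760) = 3542/103083 + 42763/57920 = 4613290969/5970567360 ≈ 0.77267)
c - 484748 = 4613290969/5970567360 - 484748 = -2894215973334311/5970567360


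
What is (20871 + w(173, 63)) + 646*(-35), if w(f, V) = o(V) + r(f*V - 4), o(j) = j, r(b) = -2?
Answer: -1678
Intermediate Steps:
w(f, V) = -2 + V (w(f, V) = V - 2 = -2 + V)
(20871 + w(173, 63)) + 646*(-35) = (20871 + (-2 + 63)) + 646*(-35) = (20871 + 61) - 22610 = 20932 - 22610 = -1678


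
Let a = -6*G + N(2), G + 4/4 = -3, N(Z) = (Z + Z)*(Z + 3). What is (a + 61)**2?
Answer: 11025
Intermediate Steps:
N(Z) = 2*Z*(3 + Z) (N(Z) = (2*Z)*(3 + Z) = 2*Z*(3 + Z))
G = -4 (G = -1 - 3 = -4)
a = 44 (a = -6*(-4) + 2*2*(3 + 2) = 24 + 2*2*5 = 24 + 20 = 44)
(a + 61)**2 = (44 + 61)**2 = 105**2 = 11025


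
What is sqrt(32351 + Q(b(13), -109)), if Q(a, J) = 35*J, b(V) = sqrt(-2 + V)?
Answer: 2*sqrt(7134) ≈ 168.93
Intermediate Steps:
sqrt(32351 + Q(b(13), -109)) = sqrt(32351 + 35*(-109)) = sqrt(32351 - 3815) = sqrt(28536) = 2*sqrt(7134)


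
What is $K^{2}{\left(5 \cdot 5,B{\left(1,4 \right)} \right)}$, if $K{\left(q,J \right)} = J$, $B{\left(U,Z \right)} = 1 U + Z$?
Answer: $25$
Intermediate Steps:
$B{\left(U,Z \right)} = U + Z$
$K^{2}{\left(5 \cdot 5,B{\left(1,4 \right)} \right)} = \left(1 + 4\right)^{2} = 5^{2} = 25$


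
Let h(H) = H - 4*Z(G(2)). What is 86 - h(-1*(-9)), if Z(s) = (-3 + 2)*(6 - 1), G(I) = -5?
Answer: 57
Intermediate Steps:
Z(s) = -5 (Z(s) = -1*5 = -5)
h(H) = 20 + H (h(H) = H - 4*(-5) = H + 20 = 20 + H)
86 - h(-1*(-9)) = 86 - (20 - 1*(-9)) = 86 - (20 + 9) = 86 - 1*29 = 86 - 29 = 57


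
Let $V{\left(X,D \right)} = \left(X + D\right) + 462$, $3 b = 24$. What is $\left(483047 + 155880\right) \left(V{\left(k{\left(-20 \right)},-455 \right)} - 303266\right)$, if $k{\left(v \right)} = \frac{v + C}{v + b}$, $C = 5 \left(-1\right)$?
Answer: $- \frac{2325108383941}{12} \approx -1.9376 \cdot 10^{11}$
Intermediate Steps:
$b = 8$ ($b = \frac{1}{3} \cdot 24 = 8$)
$C = -5$
$k{\left(v \right)} = \frac{-5 + v}{8 + v}$ ($k{\left(v \right)} = \frac{v - 5}{v + 8} = \frac{-5 + v}{8 + v}$)
$V{\left(X,D \right)} = 462 + D + X$ ($V{\left(X,D \right)} = \left(D + X\right) + 462 = 462 + D + X$)
$\left(483047 + 155880\right) \left(V{\left(k{\left(-20 \right)},-455 \right)} - 303266\right) = \left(483047 + 155880\right) \left(\left(462 - 455 + \frac{-5 - 20}{8 - 20}\right) - 303266\right) = 638927 \left(\left(462 - 455 + \frac{1}{-12} \left(-25\right)\right) - 303266\right) = 638927 \left(\left(462 - 455 - - \frac{25}{12}\right) - 303266\right) = 638927 \left(\left(462 - 455 + \frac{25}{12}\right) - 303266\right) = 638927 \left(\frac{109}{12} - 303266\right) = 638927 \left(- \frac{3639083}{12}\right) = - \frac{2325108383941}{12}$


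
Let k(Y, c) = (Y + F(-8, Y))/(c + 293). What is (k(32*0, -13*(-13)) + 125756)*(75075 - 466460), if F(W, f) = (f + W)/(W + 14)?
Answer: -34108774574810/693 ≈ -4.9219e+10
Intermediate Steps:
F(W, f) = (W + f)/(14 + W)
k(Y, c) = (-4/3 + 7*Y/6)/(293 + c) (k(Y, c) = (Y + (-8 + Y)/(14 - 8))/(c + 293) = (Y + (-8 + Y)/6)/(293 + c) = (Y + (-4/3 + Y/6))/(293 + c) = (-4/3 + 7*Y/6)/(293 + c))
(k(32*0, -13*(-13)) + 125756)*(75075 - 466460) = ((-8 + 7*(32*0))/(6*(293 - 13*(-13))) + 125756)*(75075 - 466460) = ((-8 + 7*0)/(6*(293 + 169)) + 125756)*(-391385) = ((1/6)*(-8 + 0)/462 + 125756)*(-391385) = ((1/6)*(1/462)*(-8) + 125756)*(-391385) = (-2/693 + 125756)*(-391385) = (87148906/693)*(-391385) = -34108774574810/693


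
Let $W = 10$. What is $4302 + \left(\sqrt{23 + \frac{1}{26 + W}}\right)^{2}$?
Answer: $\frac{155701}{36} \approx 4325.0$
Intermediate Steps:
$4302 + \left(\sqrt{23 + \frac{1}{26 + W}}\right)^{2} = 4302 + \left(\sqrt{23 + \frac{1}{26 + 10}}\right)^{2} = 4302 + \left(\sqrt{23 + \frac{1}{36}}\right)^{2} = 4302 + \left(\sqrt{\frac{829}{36}}\right)^{2} = 4302 + \left(\frac{\sqrt{829}}{6}\right)^{2} = 4302 + \frac{829}{36} = \frac{155701}{36}$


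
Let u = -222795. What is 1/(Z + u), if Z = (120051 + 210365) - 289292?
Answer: -1/181671 ≈ -5.5045e-6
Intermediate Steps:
Z = 41124 (Z = 330416 - 289292 = 41124)
1/(Z + u) = 1/(41124 - 222795) = 1/(-181671) = -1/181671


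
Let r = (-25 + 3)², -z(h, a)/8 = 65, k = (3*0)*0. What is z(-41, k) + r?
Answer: -36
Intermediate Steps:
k = 0 (k = 0*0 = 0)
z(h, a) = -520 (z(h, a) = -8*65 = -520)
r = 484 (r = (-22)² = 484)
z(-41, k) + r = -520 + 484 = -36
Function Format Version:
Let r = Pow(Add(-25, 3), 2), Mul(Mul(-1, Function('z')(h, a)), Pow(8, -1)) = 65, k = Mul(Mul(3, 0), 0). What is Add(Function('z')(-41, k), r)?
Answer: -36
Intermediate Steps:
k = 0 (k = Mul(0, 0) = 0)
Function('z')(h, a) = -520 (Function('z')(h, a) = Mul(-8, 65) = -520)
r = 484 (r = Pow(-22, 2) = 484)
Add(Function('z')(-41, k), r) = Add(-520, 484) = -36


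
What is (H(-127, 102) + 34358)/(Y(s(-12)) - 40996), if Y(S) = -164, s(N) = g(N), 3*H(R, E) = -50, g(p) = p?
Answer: -12878/15435 ≈ -0.83434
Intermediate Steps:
H(R, E) = -50/3 (H(R, E) = (1/3)*(-50) = -50/3)
s(N) = N
(H(-127, 102) + 34358)/(Y(s(-12)) - 40996) = (-50/3 + 34358)/(-164 - 40996) = (103024/3)/(-41160) = (103024/3)*(-1/41160) = -12878/15435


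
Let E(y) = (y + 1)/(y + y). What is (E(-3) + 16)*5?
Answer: 245/3 ≈ 81.667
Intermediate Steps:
E(y) = (1 + y)/(2*y) (E(y) = (1 + y)/((2*y)) = (1 + y)*(1/(2*y)) = (1 + y)/(2*y))
(E(-3) + 16)*5 = ((1/2)*(1 - 3)/(-3) + 16)*5 = ((1/2)*(-1/3)*(-2) + 16)*5 = (1/3 + 16)*5 = (49/3)*5 = 245/3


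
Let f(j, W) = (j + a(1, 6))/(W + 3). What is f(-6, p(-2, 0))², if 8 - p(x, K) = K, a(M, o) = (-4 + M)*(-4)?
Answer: 36/121 ≈ 0.29752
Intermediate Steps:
a(M, o) = 16 - 4*M
p(x, K) = 8 - K
f(j, W) = (12 + j)/(3 + W) (f(j, W) = (j + (16 - 4*1))/(W + 3) = (j + (16 - 4))/(3 + W) = (j + 12)/(3 + W) = (12 + j)/(3 + W))
f(-6, p(-2, 0))² = ((12 - 6)/(3 + (8 - 1*0)))² = (6/(3 + (8 + 0)))² = (6/(3 + 8))² = (6/11)² = 36/121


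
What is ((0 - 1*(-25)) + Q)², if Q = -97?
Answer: 5184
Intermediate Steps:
((0 - 1*(-25)) + Q)² = ((0 - 1*(-25)) - 97)² = ((0 + 25) - 97)² = (25 - 97)² = (-72)² = 5184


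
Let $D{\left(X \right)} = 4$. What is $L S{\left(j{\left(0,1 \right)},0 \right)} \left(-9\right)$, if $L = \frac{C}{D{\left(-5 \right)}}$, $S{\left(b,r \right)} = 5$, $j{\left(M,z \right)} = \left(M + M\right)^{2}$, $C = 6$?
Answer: $- \frac{135}{2} \approx -67.5$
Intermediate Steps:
$j{\left(M,z \right)} = 4 M^{2}$ ($j{\left(M,z \right)} = \left(2 M\right)^{2} = 4 M^{2}$)
$L = \frac{3}{2}$ ($L = \frac{6}{4} = 6 \cdot \frac{1}{4} = \frac{3}{2} \approx 1.5$)
$L S{\left(j{\left(0,1 \right)},0 \right)} \left(-9\right) = \frac{3 \cdot 5 \left(-9\right)}{2} = \frac{3}{2} \left(-45\right) = - \frac{135}{2}$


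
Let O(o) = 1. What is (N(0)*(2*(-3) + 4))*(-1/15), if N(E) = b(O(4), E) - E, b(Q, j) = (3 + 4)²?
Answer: 98/15 ≈ 6.5333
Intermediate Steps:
b(Q, j) = 49 (b(Q, j) = 7² = 49)
N(E) = 49 - E
(N(0)*(2*(-3) + 4))*(-1/15) = ((49 - 1*0)*(2*(-3) + 4))*(-1/15) = ((49 + 0)*(-6 + 4))*(-1*1/15) = (49*(-2))*(-1/15) = -98*(-1/15) = 98/15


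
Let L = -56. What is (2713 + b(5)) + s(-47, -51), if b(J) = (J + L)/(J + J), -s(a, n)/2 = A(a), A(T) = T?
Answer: 28019/10 ≈ 2801.9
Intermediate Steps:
s(a, n) = -2*a
b(J) = (-56 + J)/(2*J) (b(J) = (J - 56)/(J + J) = (-56 + J)/((2*J)) = (-56 + J)*(1/(2*J)) = (-56 + J)/(2*J))
(2713 + b(5)) + s(-47, -51) = (2713 + (½)*(-56 + 5)/5) - 2*(-47) = (2713 + (½)*(⅕)*(-51)) + 94 = (2713 - 51/10) + 94 = 27079/10 + 94 = 28019/10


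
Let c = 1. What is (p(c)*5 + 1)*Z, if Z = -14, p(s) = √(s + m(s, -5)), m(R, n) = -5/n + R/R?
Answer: -14 - 70*√3 ≈ -135.24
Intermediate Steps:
m(R, n) = 1 - 5/n (m(R, n) = -5/n + 1 = 1 - 5/n)
p(s) = √(2 + s) (p(s) = √(s + (-5 - 5)/(-5)) = √(s - ⅕*(-10)) = √(s + 2) = √(2 + s))
(p(c)*5 + 1)*Z = (√(2 + 1)*5 + 1)*(-14) = (√3*5 + 1)*(-14) = (5*√3 + 1)*(-14) = (1 + 5*√3)*(-14) = -14 - 70*√3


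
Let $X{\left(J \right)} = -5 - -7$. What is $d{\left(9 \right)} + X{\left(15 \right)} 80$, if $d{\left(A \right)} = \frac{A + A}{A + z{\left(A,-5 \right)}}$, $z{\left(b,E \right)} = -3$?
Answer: $163$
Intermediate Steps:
$d{\left(A \right)} = \frac{2 A}{-3 + A}$ ($d{\left(A \right)} = \frac{A + A}{A - 3} = \frac{2 A}{-3 + A}$)
$X{\left(J \right)} = 2$ ($X{\left(J \right)} = -5 + 7 = 2$)
$d{\left(9 \right)} + X{\left(15 \right)} 80 = 2 \cdot 9 \frac{1}{-3 + 9} + 2 \cdot 80 = 2 \cdot 9 \cdot \frac{1}{6} + 160 = 3 + 160 = 163$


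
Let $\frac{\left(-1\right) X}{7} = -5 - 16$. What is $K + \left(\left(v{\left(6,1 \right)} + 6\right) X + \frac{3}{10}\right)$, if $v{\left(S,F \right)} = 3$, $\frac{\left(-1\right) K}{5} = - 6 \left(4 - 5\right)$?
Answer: $\frac{12933}{10} \approx 1293.3$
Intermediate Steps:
$K = -30$ ($K = - 5 \left(- 6 \left(4 - 5\right)\right) = - 5 \left(\left(-6\right) \left(-1\right)\right) = \left(-5\right) 6 = -30$)
$X = 147$ ($X = - 7 \left(-5 - 16\right) = \left(-7\right) \left(-21\right) = 147$)
$K + \left(\left(v{\left(6,1 \right)} + 6\right) X + \frac{3}{10}\right) = -30 + \left(\left(3 + 6\right) 147 + \frac{3}{10}\right) = -30 + \left(9 \cdot 147 + 3 \cdot \frac{1}{10}\right) = -30 + \left(1323 + \frac{3}{10}\right) = -30 + \frac{13233}{10} = \frac{12933}{10}$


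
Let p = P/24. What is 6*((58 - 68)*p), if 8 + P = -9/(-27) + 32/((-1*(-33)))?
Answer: 1105/66 ≈ 16.742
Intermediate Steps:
P = -221/33 (P = -8 + (-9/(-27) + 32/((-1*(-33)))) = -8 + (-9*(-1/27) + 32/33) = -8 + (⅓ + 32*(1/33)) = -8 + (⅓ + 32/33) = -8 + 43/33 = -221/33 ≈ -6.6970)
p = -221/792 (p = -221/33/24 = -221/33*1/24 = -221/792 ≈ -0.27904)
6*((58 - 68)*p) = 6*((58 - 68)*(-221/792)) = 6*(-10*(-221/792)) = 6*(1105/396) = 1105/66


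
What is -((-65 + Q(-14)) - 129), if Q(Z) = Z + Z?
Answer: 222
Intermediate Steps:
Q(Z) = 2*Z
-((-65 + Q(-14)) - 129) = -((-65 + 2*(-14)) - 129) = -((-65 - 28) - 129) = -(-93 - 129) = -1*(-222) = 222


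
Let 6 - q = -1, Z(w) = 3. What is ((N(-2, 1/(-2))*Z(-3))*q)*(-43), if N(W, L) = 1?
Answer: -903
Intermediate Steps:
q = 7 (q = 6 - 1*(-1) = 6 + 1 = 7)
((N(-2, 1/(-2))*Z(-3))*q)*(-43) = ((1*3)*7)*(-43) = (3*7)*(-43) = 21*(-43) = -903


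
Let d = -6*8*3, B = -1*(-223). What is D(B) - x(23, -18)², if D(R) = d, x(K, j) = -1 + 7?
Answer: -180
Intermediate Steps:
x(K, j) = 6
B = 223
d = -144 (d = -48*3 = -144)
D(R) = -144
D(B) - x(23, -18)² = -144 - 1*6² = -144 - 1*36 = -144 - 36 = -180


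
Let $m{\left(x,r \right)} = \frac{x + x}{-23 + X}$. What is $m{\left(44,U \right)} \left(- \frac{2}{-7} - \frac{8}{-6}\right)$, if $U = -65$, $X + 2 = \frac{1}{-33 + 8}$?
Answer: $- \frac{37400}{6573} \approx -5.6899$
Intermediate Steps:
$X = - \frac{51}{25}$ ($X = -2 + \frac{1}{-33 + 8} = -2 + \frac{1}{-25} = -2 - \frac{1}{25} = - \frac{51}{25} \approx -2.04$)
$m{\left(x,r \right)} = - \frac{25 x}{313}$ ($m{\left(x,r \right)} = \frac{x + x}{-23 - \frac{51}{25}} = \frac{2 x}{- \frac{626}{25}} = 2 x \left(- \frac{25}{626}\right) = - \frac{25 x}{313}$)
$m{\left(44,U \right)} \left(- \frac{2}{-7} - \frac{8}{-6}\right) = \left(- \frac{25}{313}\right) 44 \left(- \frac{2}{-7} - \frac{8}{-6}\right) = - \frac{1100 \left(\left(-2\right) \left(- \frac{1}{7}\right) - - \frac{4}{3}\right)}{313} = - \frac{1100 \left(\frac{2}{7} + \frac{4}{3}\right)}{313} = \left(- \frac{1100}{313}\right) \frac{34}{21} = - \frac{37400}{6573}$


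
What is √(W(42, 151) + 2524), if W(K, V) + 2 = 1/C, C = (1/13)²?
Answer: 3*√299 ≈ 51.875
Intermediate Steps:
C = 1/169 (C = (1/13)² = 1/169 ≈ 0.0059172)
W(K, V) = 167 (W(K, V) = -2 + 1/(1/169) = -2 + 169 = 167)
√(W(42, 151) + 2524) = √(167 + 2524) = √2691 = 3*√299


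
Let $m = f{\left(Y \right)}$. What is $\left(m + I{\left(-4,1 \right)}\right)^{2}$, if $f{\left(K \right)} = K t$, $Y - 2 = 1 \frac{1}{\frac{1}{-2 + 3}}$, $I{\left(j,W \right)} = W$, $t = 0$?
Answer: $1$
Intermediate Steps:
$Y = 3$ ($Y = 2 + 1 \frac{1}{\frac{1}{-2 + 3}} = 2 + 1 \frac{1}{1^{-1}} = 2 + 1 \cdot 1^{-1} = 2 + 1 \cdot 1 = 2 + 1 = 3$)
$f{\left(K \right)} = 0$ ($f{\left(K \right)} = K 0 = 0$)
$m = 0$
$\left(m + I{\left(-4,1 \right)}\right)^{2} = \left(0 + 1\right)^{2} = 1^{2} = 1$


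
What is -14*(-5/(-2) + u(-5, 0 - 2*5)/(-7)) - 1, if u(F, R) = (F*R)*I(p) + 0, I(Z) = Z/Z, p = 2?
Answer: 64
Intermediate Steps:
I(Z) = 1
u(F, R) = F*R (u(F, R) = (F*R)*1 + 0 = F*R + 0 = F*R)
-14*(-5/(-2) + u(-5, 0 - 2*5)/(-7)) - 1 = -14*(-5/(-2) - 5*(0 - 2*5)/(-7)) - 1 = -14*(-5*(-½) - 5*(0 - 10)*(-⅐)) - 1 = -14*(5/2 - 5*(-10)*(-⅐)) - 1 = -14*(5/2 + 50*(-⅐)) - 1 = -14*(5/2 - 50/7) - 1 = -14*(-65/14) - 1 = 65 - 1 = 64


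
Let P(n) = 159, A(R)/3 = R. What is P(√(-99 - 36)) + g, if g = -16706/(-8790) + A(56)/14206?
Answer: 5023312454/31217685 ≈ 160.91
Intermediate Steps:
A(R) = 3*R
g = 59700539/31217685 (g = -16706/(-8790) + (3*56)/14206 = -16706*(-1/8790) + 168*(1/14206) = 8353/4395 + 84/7103 = 59700539/31217685 ≈ 1.9124)
P(√(-99 - 36)) + g = 159 + 59700539/31217685 = 5023312454/31217685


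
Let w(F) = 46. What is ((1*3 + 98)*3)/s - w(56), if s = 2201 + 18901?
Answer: -323463/7034 ≈ -45.986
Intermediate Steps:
s = 21102
((1*3 + 98)*3)/s - w(56) = ((1*3 + 98)*3)/21102 - 1*46 = ((3 + 98)*3)*(1/21102) - 46 = (101*3)*(1/21102) - 46 = 303*(1/21102) - 46 = 101/7034 - 46 = -323463/7034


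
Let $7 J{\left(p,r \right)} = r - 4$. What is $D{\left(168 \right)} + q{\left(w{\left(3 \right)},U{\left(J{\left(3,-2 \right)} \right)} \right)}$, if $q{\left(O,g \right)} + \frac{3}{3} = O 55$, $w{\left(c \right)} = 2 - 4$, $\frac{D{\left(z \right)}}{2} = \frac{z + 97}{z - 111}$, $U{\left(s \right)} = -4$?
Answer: $- \frac{5797}{57} \approx -101.7$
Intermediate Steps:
$J{\left(p,r \right)} = - \frac{4}{7} + \frac{r}{7}$ ($J{\left(p,r \right)} = \frac{r - 4}{7} = \frac{-4 + r}{7} = - \frac{4}{7} + \frac{r}{7}$)
$D{\left(z \right)} = \frac{2 \left(97 + z\right)}{-111 + z}$ ($D{\left(z \right)} = 2 \frac{z + 97}{z - 111} = 2 \frac{97 + z}{-111 + z} = \frac{2 \left(97 + z\right)}{-111 + z}$)
$w{\left(c \right)} = -2$
$q{\left(O,g \right)} = -1 + 55 O$ ($q{\left(O,g \right)} = -1 + O 55 = -1 + 55 O$)
$D{\left(168 \right)} + q{\left(w{\left(3 \right)},U{\left(J{\left(3,-2 \right)} \right)} \right)} = \frac{2 \left(97 + 168\right)}{-111 + 168} + \left(-1 + 55 \left(-2\right)\right) = 2 \cdot \frac{1}{57} \cdot 265 - 111 = \frac{530}{57} - 111 = - \frac{5797}{57}$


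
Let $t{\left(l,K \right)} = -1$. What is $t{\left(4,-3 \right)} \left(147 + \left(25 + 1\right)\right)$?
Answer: $-173$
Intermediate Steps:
$t{\left(4,-3 \right)} \left(147 + \left(25 + 1\right)\right) = - (147 + \left(25 + 1\right)) = - (147 + 26) = \left(-1\right) 173 = -173$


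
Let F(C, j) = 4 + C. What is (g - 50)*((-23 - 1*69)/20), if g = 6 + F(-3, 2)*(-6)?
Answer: 230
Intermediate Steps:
g = 0 (g = 6 + (4 - 3)*(-6) = 6 + 1*(-6) = 6 - 6 = 0)
(g - 50)*((-23 - 1*69)/20) = (0 - 50)*((-23 - 1*69)/20) = -50*(-23 - 69)/20 = -(-4600)/20 = -50*(-23/5) = 230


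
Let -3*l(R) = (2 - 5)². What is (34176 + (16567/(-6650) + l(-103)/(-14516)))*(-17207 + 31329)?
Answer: 612972221965591/1270150 ≈ 4.8260e+8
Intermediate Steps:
l(R) = -3 (l(R) = -(2 - 5)²/3 = -⅓*(-3)² = -⅓*9 = -3)
(34176 + (16567/(-6650) + l(-103)/(-14516)))*(-17207 + 31329) = (34176 + (16567/(-6650) - 3/(-14516)))*(-17207 + 31329) = (34176 + (16567*(-1/6650) - 3*(-1/14516)))*14122 = (34176 + (-16567/6650 + 3/14516))*14122 = (34176 - 6328069/2540300)*14122 = (86810964731/2540300)*14122 = 612972221965591/1270150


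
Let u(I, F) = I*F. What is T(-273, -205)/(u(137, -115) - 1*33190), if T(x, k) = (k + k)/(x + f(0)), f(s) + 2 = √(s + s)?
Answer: -82/2691975 ≈ -3.0461e-5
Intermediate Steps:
f(s) = -2 + √2*√s (f(s) = -2 + √(s + s) = -2 + √(2*s) = -2 + √2*√s)
u(I, F) = F*I
T(x, k) = 2*k/(-2 + x) (T(x, k) = (k + k)/(x + (-2 + √2*√0)) = (2*k)/(x + (-2 + √2*0)) = (2*k)/(x + (-2 + 0)) = (2*k)/(x - 2) = (2*k)/(-2 + x) = 2*k/(-2 + x))
T(-273, -205)/(u(137, -115) - 1*33190) = (2*(-205)/(-2 - 273))/(-115*137 - 1*33190) = (2*(-205)/(-275))/(-15755 - 33190) = (2*(-205)*(-1/275))/(-48945) = (82/55)*(-1/48945) = -82/2691975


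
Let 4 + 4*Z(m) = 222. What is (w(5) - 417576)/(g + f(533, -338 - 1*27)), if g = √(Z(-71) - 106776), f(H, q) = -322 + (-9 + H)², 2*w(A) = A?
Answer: -229042405338/150430726475 + 835147*I*√426886/300861452950 ≈ -1.5226 + 0.0018136*I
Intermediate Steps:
w(A) = A/2
Z(m) = 109/2 (Z(m) = -1 + (¼)*222 = -1 + 111/2 = 109/2)
g = I*√426886/2 (g = √(109/2 - 106776) = √(-213443/2) = I*√426886/2 ≈ 326.68*I)
(w(5) - 417576)/(g + f(533, -338 - 1*27)) = ((½)*5 - 417576)/(I*√426886/2 + (-322 + (-9 + 533)²)) = (5/2 - 417576)/(I*√426886/2 + (-322 + 524²)) = -835147/(2*(I*√426886/2 + (-322 + 274576))) = -835147/(2*(I*√426886/2 + 274254)) = -835147/(2*(274254 + I*√426886/2))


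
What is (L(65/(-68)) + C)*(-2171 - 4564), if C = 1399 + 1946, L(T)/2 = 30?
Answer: -22932675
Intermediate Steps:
L(T) = 60 (L(T) = 2*30 = 60)
C = 3345
(L(65/(-68)) + C)*(-2171 - 4564) = (60 + 3345)*(-2171 - 4564) = 3405*(-6735) = -22932675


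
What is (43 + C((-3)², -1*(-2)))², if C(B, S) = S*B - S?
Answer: 3481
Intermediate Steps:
C(B, S) = -S + B*S (C(B, S) = B*S - S = -S + B*S)
(43 + C((-3)², -1*(-2)))² = (43 + (-1*(-2))*(-1 + (-3)²))² = (43 + 2*(-1 + 9))² = (43 + 2*8)² = (43 + 16)² = 59² = 3481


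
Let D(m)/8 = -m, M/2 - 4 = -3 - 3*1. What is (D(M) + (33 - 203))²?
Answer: 19044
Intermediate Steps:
M = -4 (M = 8 + 2*(-3 - 3*1) = 8 + 2*(-3 - 3) = 8 + 2*(-6) = 8 - 12 = -4)
D(m) = -8*m (D(m) = 8*(-m) = -8*m)
(D(M) + (33 - 203))² = (-8*(-4) + (33 - 203))² = (32 - 170)² = (-138)² = 19044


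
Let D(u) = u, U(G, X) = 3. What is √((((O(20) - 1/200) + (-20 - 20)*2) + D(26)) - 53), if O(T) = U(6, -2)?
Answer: I*√41602/20 ≈ 10.198*I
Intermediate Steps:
O(T) = 3
√((((O(20) - 1/200) + (-20 - 20)*2) + D(26)) - 53) = √((((3 - 1/200) + (-20 - 20)*2) + 26) - 53) = √((((3 - 1*1/200) - 40*2) + 26) - 53) = √((((3 - 1/200) - 80) + 26) - 53) = √(((599/200 - 80) + 26) - 53) = √((-15401/200 + 26) - 53) = √(-10201/200 - 53) = √(-20801/200) = I*√41602/20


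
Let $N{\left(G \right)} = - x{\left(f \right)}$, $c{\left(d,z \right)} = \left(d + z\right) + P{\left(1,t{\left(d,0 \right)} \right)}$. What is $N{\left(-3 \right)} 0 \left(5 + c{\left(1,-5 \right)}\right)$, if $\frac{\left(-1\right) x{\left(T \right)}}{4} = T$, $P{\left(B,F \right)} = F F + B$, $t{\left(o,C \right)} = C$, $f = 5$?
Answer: $0$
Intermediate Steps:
$P{\left(B,F \right)} = B + F^{2}$ ($P{\left(B,F \right)} = F^{2} + B = B + F^{2}$)
$x{\left(T \right)} = - 4 T$
$c{\left(d,z \right)} = 1 + d + z$ ($c{\left(d,z \right)} = \left(d + z\right) + \left(1 + 0^{2}\right) = \left(d + z\right) + \left(1 + 0\right) = \left(d + z\right) + 1 = 1 + d + z$)
$N{\left(G \right)} = 20$ ($N{\left(G \right)} = - \left(-4\right) 5 = \left(-1\right) \left(-20\right) = 20$)
$N{\left(-3 \right)} 0 \left(5 + c{\left(1,-5 \right)}\right) = 20 \cdot 0 \left(5 + \left(1 + 1 - 5\right)\right) = 20 \cdot 0 \left(5 - 3\right) = 20 \cdot 0 \cdot 2 = 20 \cdot 0 = 0$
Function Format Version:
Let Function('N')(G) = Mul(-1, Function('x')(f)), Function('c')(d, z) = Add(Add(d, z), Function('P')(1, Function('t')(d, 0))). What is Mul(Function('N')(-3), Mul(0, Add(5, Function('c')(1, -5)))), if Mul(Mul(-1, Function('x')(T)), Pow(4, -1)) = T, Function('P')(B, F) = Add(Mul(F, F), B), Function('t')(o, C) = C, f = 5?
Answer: 0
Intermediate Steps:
Function('P')(B, F) = Add(B, Pow(F, 2)) (Function('P')(B, F) = Add(Pow(F, 2), B) = Add(B, Pow(F, 2)))
Function('x')(T) = Mul(-4, T)
Function('c')(d, z) = Add(1, d, z) (Function('c')(d, z) = Add(Add(d, z), Add(1, Pow(0, 2))) = Add(Add(d, z), Add(1, 0)) = Add(Add(d, z), 1) = Add(1, d, z))
Function('N')(G) = 20 (Function('N')(G) = Mul(-1, Mul(-4, 5)) = Mul(-1, -20) = 20)
Mul(Function('N')(-3), Mul(0, Add(5, Function('c')(1, -5)))) = Mul(20, Mul(0, Add(5, Add(1, 1, -5)))) = Mul(20, Mul(0, Add(5, -3))) = Mul(20, Mul(0, 2)) = Mul(20, 0) = 0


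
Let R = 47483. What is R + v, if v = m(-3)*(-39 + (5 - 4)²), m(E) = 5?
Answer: 47293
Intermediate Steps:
v = -190 (v = 5*(-39 + (5 - 4)²) = 5*(-39 + 1²) = 5*(-39 + 1) = 5*(-38) = -190)
R + v = 47483 - 190 = 47293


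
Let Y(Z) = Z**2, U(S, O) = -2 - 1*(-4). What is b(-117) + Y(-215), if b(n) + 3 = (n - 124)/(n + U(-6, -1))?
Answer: 5315771/115 ≈ 46224.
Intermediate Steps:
U(S, O) = 2 (U(S, O) = -2 + 4 = 2)
b(n) = -3 + (-124 + n)/(2 + n) (b(n) = -3 + (n - 124)/(n + 2) = -3 + (-124 + n)/(2 + n))
b(-117) + Y(-215) = 2*(-65 - 1*(-117))/(2 - 117) + (-215)**2 = 2*(-65 + 117)/(-115) + 46225 = 2*(-1/115)*52 + 46225 = -104/115 + 46225 = 5315771/115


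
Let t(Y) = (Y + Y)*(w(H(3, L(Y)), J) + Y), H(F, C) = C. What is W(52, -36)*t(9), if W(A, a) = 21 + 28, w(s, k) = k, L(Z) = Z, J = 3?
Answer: 10584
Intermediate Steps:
W(A, a) = 49
t(Y) = 2*Y*(3 + Y) (t(Y) = (Y + Y)*(3 + Y) = (2*Y)*(3 + Y) = 2*Y*(3 + Y))
W(52, -36)*t(9) = 49*(2*9*(3 + 9)) = 49*(2*9*12) = 49*216 = 10584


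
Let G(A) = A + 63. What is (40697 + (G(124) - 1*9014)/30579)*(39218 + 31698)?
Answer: 88252461218176/30579 ≈ 2.8860e+9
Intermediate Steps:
G(A) = 63 + A
(40697 + (G(124) - 1*9014)/30579)*(39218 + 31698) = (40697 + ((63 + 124) - 1*9014)/30579)*(39218 + 31698) = (40697 + (187 - 9014)*(1/30579))*70916 = (40697 - 8827*1/30579)*70916 = (40697 - 8827/30579)*70916 = (1244464736/30579)*70916 = 88252461218176/30579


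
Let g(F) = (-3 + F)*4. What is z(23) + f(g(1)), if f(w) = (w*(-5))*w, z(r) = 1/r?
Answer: -7359/23 ≈ -319.96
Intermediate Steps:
g(F) = -12 + 4*F
f(w) = -5*w**2 (f(w) = (-5*w)*w = -5*w**2)
z(23) + f(g(1)) = 1/23 - 5*(-12 + 4*1)**2 = 1/23 - 5*(-12 + 4)**2 = 1/23 - 5*(-8)**2 = 1/23 - 5*64 = 1/23 - 320 = -7359/23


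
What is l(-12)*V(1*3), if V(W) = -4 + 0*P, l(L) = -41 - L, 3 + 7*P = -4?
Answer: 116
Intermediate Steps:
P = -1 (P = -3/7 + (⅐)*(-4) = -3/7 - 4/7 = -1)
V(W) = -4 (V(W) = -4 + 0*(-1) = -4 + 0 = -4)
l(-12)*V(1*3) = (-41 - 1*(-12))*(-4) = (-41 + 12)*(-4) = -29*(-4) = 116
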